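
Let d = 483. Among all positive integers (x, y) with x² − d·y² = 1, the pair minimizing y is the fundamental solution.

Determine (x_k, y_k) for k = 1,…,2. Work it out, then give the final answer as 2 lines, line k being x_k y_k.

[21; 1,42] for √483; ℓ=2 ⇒ convergent index 1
step 0: (21, 1)  from 21·(1,0) + (0,1)
step 1: (22, 1)  from 1·(21,1) + (1,0)
→ (22, 1).  Check: 22²=484, 483·1²=483, difference 1.
k=2:  x_2 = 22·22+483·1·1 = 967,  y_2 = 22·1+1·22 = 44

22 1
967 44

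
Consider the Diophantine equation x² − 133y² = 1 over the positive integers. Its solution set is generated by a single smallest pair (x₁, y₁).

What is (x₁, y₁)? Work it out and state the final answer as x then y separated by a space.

[11; 1,1,7,5,1,…,1,1,22] for √133; ℓ=16 ⇒ convergent index 15
a_0=11:  p_0=11·1+0=11,  q_0=11·0+1=1
a_1=1:  p_1=1·11+1=12,  q_1=1·1+0=1
a_2=1:  p_2=1·12+11=23,  q_2=1·1+1=2
…
a_4=5:  p_4=5·173+23=888,  q_4=5·15+2=77
…
a_6=1:  p_6=1·1061+888=1949,  q_6=1·92+77=169
a_7=1:  p_7=1·1949+1061=3010,  q_7=1·169+92=261
…
a_9=1:  p_9=1·7969+3010=10979,  q_9=1·691+261=952
…
a_12=5:  p_12=5·29927+18948=168583,  q_12=5·2595+1643=14618
a_13=7:  p_13=7·168583+29927=1210008,  q_13=7·14618+2595=104921
a_14=1:  p_14=1·1210008+168583=1378591,  q_14=1·104921+14618=119539
a_15=1:  p_15=1·1378591+1210008=2588599,  q_15=1·119539+104921=224460
(x₁, y₁) = (2588599, 224460);  2588599² − 133·224460² = 1 ✓

2588599 224460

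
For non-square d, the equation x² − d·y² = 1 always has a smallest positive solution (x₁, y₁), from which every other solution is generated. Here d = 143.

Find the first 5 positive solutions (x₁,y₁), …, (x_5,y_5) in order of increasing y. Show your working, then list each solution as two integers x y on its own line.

√143 = [11; 1,22, …], period ℓ=2 (even) → k=1
a_0=11:  p_0=11·1+0=11,  q_0=11·0+1=1
a_1=1:  p_1=1·11+1=12,  q_1=1·1+0=1
→ (12, 1).  Check: 12²=144, 143·1²=143, difference 1.
(12+1√143)^2 = 287 + 24√143
(12+1√143)^3 = 6876 + 575√143
(12+1√143)^4 = 164737 + 13776√143
(12+1√143)^5 = 3946812 + 330049√143

12 1
287 24
6876 575
164737 13776
3946812 330049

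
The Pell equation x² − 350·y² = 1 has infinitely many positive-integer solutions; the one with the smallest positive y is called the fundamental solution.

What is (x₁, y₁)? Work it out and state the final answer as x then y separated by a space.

449 24

d=350: √d = [18; 1,2,2,2,1,36] (ℓ=6, even), read p_5/q_5
k=0  a_k=18  p_k/q_k = 18/1
…
k=2  a_k=2  p_k/q_k = 56/3
…
k=4  a_k=2  p_k/q_k = 318/17
k=5  a_k=1  p_k/q_k = 449/24
→ (449, 24).  Check: 449²=201601, 350·24²=201600, difference 1.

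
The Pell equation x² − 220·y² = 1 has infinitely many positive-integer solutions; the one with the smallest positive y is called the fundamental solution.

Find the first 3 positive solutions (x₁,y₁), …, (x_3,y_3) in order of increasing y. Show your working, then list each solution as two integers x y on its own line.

[14; 1,4,1,28] for √220; ℓ=4 ⇒ convergent index 3
i=0: a=14 ⇒ p=14, q=1
…
i=2: a=4 ⇒ p=74, q=5
i=3: a=1 ⇒ p=89, q=6
fundamental: x₁=89, y₁=6  (since 7921 − 220·36 = 1)
(89+6√220)^2 = 15841 + 1068√220
(89+6√220)^3 = 2819609 + 190098√220

89 6
15841 1068
2819609 190098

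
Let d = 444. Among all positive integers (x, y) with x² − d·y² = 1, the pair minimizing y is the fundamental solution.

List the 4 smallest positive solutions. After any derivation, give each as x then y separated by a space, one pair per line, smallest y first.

295 14
174049 8260
102688615 4873386
60586108801 2875289480

√444 → a₀=21, period (14,42); ℓ=2 even so k=1
step 0: (21, 1)  from 21·(1,0) + (0,1)
step 1: (295, 14)  from 14·(21,1) + (1,0)
(x₁, y₁) = (295, 14);  295² − 444·14² = 1 ✓
k=2:  x_2 = 295·295+444·14·14 = 174049,  y_2 = 295·14+14·295 = 8260
k=3:  x_3 = 295·174049+444·14·8260 = 102688615,  y_3 = 295·8260+14·174049 = 4873386
k=4:  x_4 = 295·102688615+444·14·4873386 = 60586108801,  y_4 = 295·4873386+14·102688615 = 2875289480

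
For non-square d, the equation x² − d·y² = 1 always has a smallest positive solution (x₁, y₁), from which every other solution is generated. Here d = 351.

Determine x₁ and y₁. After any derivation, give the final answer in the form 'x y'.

√351 = [18; 1,2,1,3,2,2,2,3,1,2,1,36, …], period ℓ=12 (even) → k=11
k=0  a_k=18  p_k/q_k = 18/1
…
k=2  a_k=2  p_k/q_k = 56/3
…
k=4  a_k=3  p_k/q_k = 281/15
k=5  a_k=2  p_k/q_k = 637/34
k=6  a_k=2  p_k/q_k = 1555/83
…
k=8  a_k=3  p_k/q_k = 12796/683
…
k=10  a_k=2  p_k/q_k = 45882/2449
k=11  a_k=1  p_k/q_k = 62425/3332
→ (62425, 3332).  Check: 62425²=3896880625, 351·3332²=3896880624, difference 1.

62425 3332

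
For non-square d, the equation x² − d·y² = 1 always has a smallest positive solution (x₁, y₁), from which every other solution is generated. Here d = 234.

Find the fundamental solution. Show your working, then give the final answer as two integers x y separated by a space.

√234 = [15; 3,2,1,2,1,2,3,30, …], period ℓ=8 (even) → k=7
a_0=15:  p_0=15·1+0=15,  q_0=15·0+1=1
a_1=3:  p_1=3·15+1=46,  q_1=3·1+0=3
a_2=2:  p_2=2·46+15=107,  q_2=2·3+1=7
…
a_4=2:  p_4=2·153+107=413,  q_4=2·10+7=27
a_5=1:  p_5=1·413+153=566,  q_5=1·27+10=37
a_6=2:  p_6=2·566+413=1545,  q_6=2·37+27=101
a_7=3:  p_7=3·1545+566=5201,  q_7=3·101+37=340
(x₁, y₁) = (5201, 340);  5201² − 234·340² = 1 ✓

5201 340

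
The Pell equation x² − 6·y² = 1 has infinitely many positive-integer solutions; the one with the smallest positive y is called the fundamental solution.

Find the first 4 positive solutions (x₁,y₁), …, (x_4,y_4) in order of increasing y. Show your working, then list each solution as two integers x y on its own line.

[2; 2,4] for √6; ℓ=2 ⇒ convergent index 1
step 0: (2, 1)  from 2·(1,0) + (0,1)
step 1: (5, 2)  from 2·(2,1) + (1,0)
→ (5, 2).  Check: 5²=25, 6·2²=24, difference 1.
k=2:  x_2 = 5·5+6·2·2 = 49,  y_2 = 5·2+2·5 = 20
k=3:  x_3 = 5·49+6·2·20 = 485,  y_3 = 5·20+2·49 = 198
k=4:  x_4 = 5·485+6·2·198 = 4801,  y_4 = 5·198+2·485 = 1960

5 2
49 20
485 198
4801 1960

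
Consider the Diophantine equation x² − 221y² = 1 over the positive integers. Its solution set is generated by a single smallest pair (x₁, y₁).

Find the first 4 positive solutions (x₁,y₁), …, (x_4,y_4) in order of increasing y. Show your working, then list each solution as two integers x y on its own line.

√221 → a₀=14, period (1,6,2,6,1,28); ℓ=6 even so k=5
a_0=14:  p_0=14·1+0=14,  q_0=14·0+1=1
a_1=1:  p_1=1·14+1=15,  q_1=1·1+0=1
a_2=6:  p_2=6·15+14=104,  q_2=6·1+1=7
a_3=2:  p_3=2·104+15=223,  q_3=2·7+1=15
a_4=6:  p_4=6·223+104=1442,  q_4=6·15+7=97
a_5=1:  p_5=1·1442+223=1665,  q_5=1·97+15=112
(x₁, y₁) = (1665, 112);  1665² − 221·112² = 1 ✓
(x_2, y_2) = (1665·1665 + 221·112·112, 1665·112 + 112·1665) = (5544449, 372960)
(x_3, y_3) = (1665·5544449 + 221·112·372960, 1665·372960 + 112·5544449) = (18463013505, 1241956688)
(x_4, y_4) = (1665·18463013505 + 221·112·1241956688, 1665·1241956688 + 112·18463013505) = (61481829427201, 4135715398080)

1665 112
5544449 372960
18463013505 1241956688
61481829427201 4135715398080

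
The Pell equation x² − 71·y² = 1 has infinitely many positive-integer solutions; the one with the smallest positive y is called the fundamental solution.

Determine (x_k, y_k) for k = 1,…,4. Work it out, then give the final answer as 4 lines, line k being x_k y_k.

3480 413
24220799 2874480
168576757560 20006380387
1173294208396801 139244404619040

√71 = [8; 2,2,1,7,1,2,2,16, …], period ℓ=8 (even) → k=7
k=0  a_k=8  p_k/q_k = 8/1
k=1  a_k=2  p_k/q_k = 17/2
k=2  a_k=2  p_k/q_k = 42/5
…
k=4  a_k=7  p_k/q_k = 455/54
…
k=6  a_k=2  p_k/q_k = 1483/176
k=7  a_k=2  p_k/q_k = 3480/413
→ (3480, 413).  Check: 3480²=12110400, 71·413²=12110399, difference 1.
(x_2, y_2) = (3480·3480 + 71·413·413, 3480·413 + 413·3480) = (24220799, 2874480)
(x_3, y_3) = (3480·24220799 + 71·413·2874480, 3480·2874480 + 413·24220799) = (168576757560, 20006380387)
(x_4, y_4) = (3480·168576757560 + 71·413·20006380387, 3480·20006380387 + 413·168576757560) = (1173294208396801, 139244404619040)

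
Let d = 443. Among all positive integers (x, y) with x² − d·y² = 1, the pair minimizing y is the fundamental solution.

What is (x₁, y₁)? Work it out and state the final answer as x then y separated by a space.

442 21

√443 = [21; 21,42, …], period ℓ=2 (even) → k=1
a_0=21:  p_0=21·1+0=21,  q_0=21·0+1=1
a_1=21:  p_1=21·21+1=442,  q_1=21·1+0=21
(x₁, y₁) = (442, 21);  442² − 443·21² = 1 ✓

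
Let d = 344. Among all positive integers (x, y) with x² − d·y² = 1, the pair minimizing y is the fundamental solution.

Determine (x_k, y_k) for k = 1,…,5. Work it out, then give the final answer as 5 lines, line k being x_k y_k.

√344 = [18; 1,1,4,1,3,1,4,1,1,36, …], period ℓ=10 (even) → k=9
step 0: (18, 1)  from 18·(1,0) + (0,1)
…
step 4: (204, 11)  from 1·(167,9) + (37,2)
…
step 8: (5694, 307)  from 1·(4711,254) + (983,53)
step 9: (10405, 561)  from 1·(5694,307) + (4711,254)
(x₁, y₁) = (10405, 561);  10405² − 344·561² = 1 ✓
(x_2, y_2) = (10405·10405 + 344·561·561, 10405·561 + 561·10405) = (216528049, 11674410)
(x_3, y_3) = (10405·216528049 + 344·561·11674410, 10405·11674410 + 561·216528049) = (4505948689285, 242944471539)
(x_4, y_4) = (10405·4505948689285 + 344·561·242944471539, 10405·242944471539 + 561·4505948689285) = (93768792007492801, 5055674441052180)
(x_5, y_5) = (10405·93768792007492801 + 344·561·5055674441052180, 10405·5055674441052180 + 561·93768792007492801) = (1951328557169976499525, 105208584875351394261)

10405 561
216528049 11674410
4505948689285 242944471539
93768792007492801 5055674441052180
1951328557169976499525 105208584875351394261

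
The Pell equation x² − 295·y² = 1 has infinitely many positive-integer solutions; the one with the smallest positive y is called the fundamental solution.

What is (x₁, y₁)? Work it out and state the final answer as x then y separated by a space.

d=295: √d = [17; 5,1,2,3,2,6,2,3,2,1,5,34] (ℓ=12, even), read p_11/q_11
k=0  a_k=17  p_k/q_k = 17/1
k=1  a_k=5  p_k/q_k = 86/5
…
k=3  a_k=2  p_k/q_k = 292/17
k=4  a_k=3  p_k/q_k = 979/57
…
k=7  a_k=2  p_k/q_k = 31208/1817
…
k=10  a_k=1  p_k/q_k = 355517/20699
k=11  a_k=5  p_k/q_k = 2024999/117900
fundamental: x₁=2024999, y₁=117900  (since 4100620950001 − 295·13900410000 = 1)

2024999 117900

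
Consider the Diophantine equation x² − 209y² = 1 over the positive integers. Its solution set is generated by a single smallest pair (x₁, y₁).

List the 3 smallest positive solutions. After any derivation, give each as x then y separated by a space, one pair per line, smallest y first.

46551 3220
4333991201 299788440
403503248748951 27910903337660

√209 = [14; 2,5,3,2,3,5,2,28, …], period ℓ=8 (even) → k=7
a_0=14:  p_0=14·1+0=14,  q_0=14·0+1=1
a_1=2:  p_1=2·14+1=29,  q_1=2·1+0=2
a_2=5:  p_2=5·29+14=159,  q_2=5·2+1=11
…
a_4=2:  p_4=2·506+159=1171,  q_4=2·35+11=81
…
a_6=5:  p_6=5·4019+1171=21266,  q_6=5·278+81=1471
a_7=2:  p_7=2·21266+4019=46551,  q_7=2·1471+278=3220
→ (46551, 3220).  Check: 46551²=2166995601, 209·3220²=2166995600, difference 1.
k=2:  x_2 = 46551·46551+209·3220·3220 = 4333991201,  y_2 = 46551·3220+3220·46551 = 299788440
k=3:  x_3 = 46551·4333991201+209·3220·299788440 = 403503248748951,  y_3 = 46551·299788440+3220·4333991201 = 27910903337660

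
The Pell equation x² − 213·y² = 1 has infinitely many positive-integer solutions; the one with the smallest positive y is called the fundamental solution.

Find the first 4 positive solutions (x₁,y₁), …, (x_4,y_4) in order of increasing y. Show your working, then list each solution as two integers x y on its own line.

d=213: √d = [14; 1,1,2,6,1,8,1,6,2,1,1,28] (ℓ=12, even), read p_11/q_11
i=0: a=14 ⇒ p=14, q=1
…
i=2: a=1 ⇒ p=29, q=2
…
i=4: a=6 ⇒ p=467, q=32
i=5: a=1 ⇒ p=540, q=37
…
i=7: a=1 ⇒ p=5327, q=365
i=8: a=6 ⇒ p=36749, q=2518
…
i=10: a=1 ⇒ p=115574, q=7919
i=11: a=1 ⇒ p=194399, q=13320
(x₁, y₁) = (194399, 13320);  194399² − 213·13320² = 1 ✓
n=2: (194399,13320)∘(194399,13320) = (194399·194399+213·13320·13320, 194399·13320+13320·194399) = (75581942401,5178789360)
n=3: (75581942401,5178789360)∘(194399,13320) = (194399·75581942401+213·13320·5178789360, 194399·5178789360+13320·75581942401) = (29386108041429599,2013502945575960)
n=4: (29386108041429599,2013502945575960)∘(194399,13320) = (194399·29386108041429599+213·13320·2013502945575960, 194399·2013502945575960+13320·29386108041429599) = (11425260034216163289601,782845918228863306720)

194399 13320
75581942401 5178789360
29386108041429599 2013502945575960
11425260034216163289601 782845918228863306720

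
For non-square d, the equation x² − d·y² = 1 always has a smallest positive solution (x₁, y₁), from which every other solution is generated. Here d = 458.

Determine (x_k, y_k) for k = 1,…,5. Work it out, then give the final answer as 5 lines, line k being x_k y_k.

√458 → a₀=21, period (2,2,42); ℓ=3 odd so k=5
a_0=21:  p_0=21·1+0=21,  q_0=21·0+1=1
a_1=2:  p_1=2·21+1=43,  q_1=2·1+0=2
a_2=2:  p_2=2·43+21=107,  q_2=2·2+1=5
…
a_4=2:  p_4=2·4537+107=9181,  q_4=2·212+5=429
a_5=2:  p_5=2·9181+4537=22899,  q_5=2·429+212=1070
(x₁, y₁) = (22899, 1070);  22899² − 458·1070² = 1 ✓
n=2: (22899,1070)∘(22899,1070) = (22899·22899+458·1070·1070, 22899·1070+1070·22899) = (1048728401,49003860)
n=3: (1048728401,49003860)∘(22899,1070) = (22899·1048728401+458·1070·49003860, 22899·49003860+1070·1048728401) = (48029663286099,2244278779210)
n=4: (48029663286099,2244278779210)∘(22899,1070) = (22899·48029663286099+458·1070·2244278779210, 22899·2244278779210+1070·48029663286099) = (2199662518128033601,102783479481255720)
n=5: (2199662518128033601,102783479481255720)∘(22899,1070) = (22899·2199662518128033601+458·1070·102783479481255720, 22899·102783479481255720+1070·2199662518128033601) = (100740143957198019572499,4707277791038270685350)

22899 1070
1048728401 49003860
48029663286099 2244278779210
2199662518128033601 102783479481255720
100740143957198019572499 4707277791038270685350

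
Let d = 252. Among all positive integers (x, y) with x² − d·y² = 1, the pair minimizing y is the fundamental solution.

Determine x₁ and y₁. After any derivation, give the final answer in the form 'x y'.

127 8

[15; 1,6,1,30] for √252; ℓ=4 ⇒ convergent index 3
i=0: a=15 ⇒ p=15, q=1
…
i=2: a=6 ⇒ p=111, q=7
i=3: a=1 ⇒ p=127, q=8
(x₁, y₁) = (127, 8);  127² − 252·8² = 1 ✓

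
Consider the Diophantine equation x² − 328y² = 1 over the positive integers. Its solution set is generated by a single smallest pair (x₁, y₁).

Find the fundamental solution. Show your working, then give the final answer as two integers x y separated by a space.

[18; 9,36] for √328; ℓ=2 ⇒ convergent index 1
i=0: a=18 ⇒ p=18, q=1
i=1: a=9 ⇒ p=163, q=9
(x₁, y₁) = (163, 9);  163² − 328·9² = 1 ✓

163 9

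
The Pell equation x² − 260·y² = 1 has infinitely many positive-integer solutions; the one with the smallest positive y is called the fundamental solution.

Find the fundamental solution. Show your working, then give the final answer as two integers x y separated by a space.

[16; 8,32] for √260; ℓ=2 ⇒ convergent index 1
step 0: (16, 1)  from 16·(1,0) + (0,1)
step 1: (129, 8)  from 8·(16,1) + (1,0)
(x₁, y₁) = (129, 8);  129² − 260·8² = 1 ✓

129 8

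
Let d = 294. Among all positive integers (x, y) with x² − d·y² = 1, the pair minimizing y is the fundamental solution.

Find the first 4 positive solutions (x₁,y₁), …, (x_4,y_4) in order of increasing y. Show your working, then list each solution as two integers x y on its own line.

√294 = [17; 6,1,4,1,6,34, …], period ℓ=6 (even) → k=5
i=0: a=17 ⇒ p=17, q=1
i=1: a=6 ⇒ p=103, q=6
…
i=4: a=1 ⇒ p=703, q=41
i=5: a=6 ⇒ p=4801, q=280
(x₁, y₁) = (4801, 280);  4801² − 294·280² = 1 ✓
n=2: (4801,280)∘(4801,280) = (4801·4801+294·280·280, 4801·280+280·4801) = (46099201,2688560)
n=3: (46099201,2688560)∘(4801,280) = (4801·46099201+294·280·2688560, 4801·2688560+280·46099201) = (442644523201,25815552840)
n=4: (442644523201,25815552840)∘(4801,280) = (4801·442644523201+294·280·25815552840, 4801·25815552840+280·442644523201) = (4250272665676801,247880935681120)

4801 280
46099201 2688560
442644523201 25815552840
4250272665676801 247880935681120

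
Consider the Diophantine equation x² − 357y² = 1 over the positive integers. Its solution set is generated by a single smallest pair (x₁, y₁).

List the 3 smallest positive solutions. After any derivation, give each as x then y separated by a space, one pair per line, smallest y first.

3401 180
23133601 1224360
157354750601 8328096540

√357 = [18; 1,8,2,8,1,36, …], period ℓ=6 (even) → k=5
k=0  a_k=18  p_k/q_k = 18/1
…
k=2  a_k=8  p_k/q_k = 170/9
…
k=4  a_k=8  p_k/q_k = 3042/161
k=5  a_k=1  p_k/q_k = 3401/180
(x₁, y₁) = (3401, 180);  3401² − 357·180² = 1 ✓
k=2:  x_2 = 3401·3401+357·180·180 = 23133601,  y_2 = 3401·180+180·3401 = 1224360
k=3:  x_3 = 3401·23133601+357·180·1224360 = 157354750601,  y_3 = 3401·1224360+180·23133601 = 8328096540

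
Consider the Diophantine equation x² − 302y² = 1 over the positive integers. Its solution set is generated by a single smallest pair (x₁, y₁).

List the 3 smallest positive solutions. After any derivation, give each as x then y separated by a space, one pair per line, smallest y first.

4276623 246092
36579008568257 2104885414632
312869258720405635599 18003602753159249380

√302 → a₀=17, period (2,1,1,1,4,…,1,2,34); ℓ=16 even so k=15
step 0: (17, 1)  from 17·(1,0) + (0,1)
step 1: (35, 2)  from 2·(17,1) + (1,0)
…
step 4: (139, 8)  from 1·(87,5) + (52,3)
step 5: (643, 37)  from 4·(139,8) + (87,5)
step 6: (1425, 82)  from 2·(643,37) + (139,8)
…
step 10: (107675, 6196)  from 2·(36581,2105) + (34513,1986)
…
step 13: (1042237, 59974)  from 1·(574956,33085) + (467281,26889)
step 14: (1617193, 93059)  from 1·(1042237,59974) + (574956,33085)
step 15: (4276623, 246092)  from 2·(1617193,93059) + (1042237,59974)
fundamental: x₁=4276623, y₁=246092  (since 18289504284129 − 302·60561272464 = 1)
k=2:  x_2 = 4276623·4276623+302·246092·246092 = 36579008568257,  y_2 = 4276623·246092+246092·4276623 = 2104885414632
k=3:  x_3 = 4276623·36579008568257+302·246092·2104885414632 = 312869258720405635599,  y_3 = 4276623·2104885414632+246092·36579008568257 = 18003602753159249380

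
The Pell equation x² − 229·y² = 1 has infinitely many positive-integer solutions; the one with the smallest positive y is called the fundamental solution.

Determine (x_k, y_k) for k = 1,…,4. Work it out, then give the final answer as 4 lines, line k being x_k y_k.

d=229: √d = [15; 7,1,1,7,30] (ℓ=5, odd), read p_9/q_9
step 0: (15, 1)  from 15·(1,0) + (0,1)
step 1: (106, 7)  from 7·(15,1) + (1,0)
…
step 3: (227, 15)  from 1·(121,8) + (106,7)
…
step 6: (362399, 23948)  from 7·(51527,3405) + (1710,113)
…
step 8: (776325, 51301)  from 1·(413926,27353) + (362399,23948)
step 9: (5848201, 386460)  from 7·(776325,51301) + (413926,27353)
→ (5848201, 386460).  Check: 5848201²=34201454936401, 229·386460²=34201454936400, difference 1.
(5848201+386460√229)^2 = 68402909872801 + 4520191516920√229
(5848201+386460√229)^3 = 800067931842043513801 + 52869977098885735380√229
(5848201+386460√229)^4 = 9357916158133073035999171201 + 618388505879356792878585840√229

5848201 386460
68402909872801 4520191516920
800067931842043513801 52869977098885735380
9357916158133073035999171201 618388505879356792878585840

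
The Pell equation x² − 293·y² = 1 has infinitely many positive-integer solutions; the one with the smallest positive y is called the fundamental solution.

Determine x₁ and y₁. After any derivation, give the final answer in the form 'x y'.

12320649 719780

√293 = [17; 8,1,1,8,34, …], period ℓ=5 (odd) → k=9
a_0=17:  p_0=17·1+0=17,  q_0=17·0+1=1
a_1=8:  p_1=8·17+1=137,  q_1=8·1+0=8
…
a_3=1:  p_3=1·154+137=291,  q_3=1·9+8=17
a_4=8:  p_4=8·291+154=2482,  q_4=8·17+9=145
a_5=34:  p_5=34·2482+291=84679,  q_5=34·145+17=4947
…
a_7=1:  p_7=1·679914+84679=764593,  q_7=1·39721+4947=44668
a_8=1:  p_8=1·764593+679914=1444507,  q_8=1·44668+39721=84389
a_9=8:  p_9=8·1444507+764593=12320649,  q_9=8·84389+44668=719780
(x₁, y₁) = (12320649, 719780);  12320649² − 293·719780² = 1 ✓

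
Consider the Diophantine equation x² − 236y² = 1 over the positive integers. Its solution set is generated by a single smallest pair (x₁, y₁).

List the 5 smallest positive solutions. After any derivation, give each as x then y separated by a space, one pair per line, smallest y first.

√236 = [15; 2,1,3,5,1,6,1,5,3,1,2,30, …], period ℓ=12 (even) → k=11
step 0: (15, 1)  from 15·(1,0) + (0,1)
…
step 2: (46, 3)  from 1·(31,2) + (15,1)
step 3: (169, 11)  from 3·(46,3) + (31,2)
step 4: (891, 58)  from 5·(169,11) + (46,3)
step 5: (1060, 69)  from 1·(891,58) + (169,11)
step 6: (7251, 472)  from 6·(1060,69) + (891,58)
…
step 9: (154729, 10072)  from 3·(48806,3177) + (8311,541)
step 10: (203535, 13249)  from 1·(154729,10072) + (48806,3177)
step 11: (561799, 36570)  from 2·(203535,13249) + (154729,10072)
→ (561799, 36570).  Check: 561799²=315618116401, 236·36570²=315618116400, difference 1.
(561799+36570√236)^2 = 631236232801 + 41089978860√236
(561799+36570√236)^3 = 709255768702176199 + 46168618067101710√236
(561799+36570√236)^4 = 796918363201596536611201 + 51874966922918257173720√236
(561799+36570√236)^5 = 895415879055878209574570044999 + 58286609084610939305810342850√236

561799 36570
631236232801 41089978860
709255768702176199 46168618067101710
796918363201596536611201 51874966922918257173720
895415879055878209574570044999 58286609084610939305810342850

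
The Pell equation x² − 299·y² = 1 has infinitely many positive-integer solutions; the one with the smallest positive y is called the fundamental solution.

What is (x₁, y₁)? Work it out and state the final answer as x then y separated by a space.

415 24

√299 = [17; 3,2,3,34, …], period ℓ=4 (even) → k=3
i=0: a=17 ⇒ p=17, q=1
i=1: a=3 ⇒ p=52, q=3
i=2: a=2 ⇒ p=121, q=7
i=3: a=3 ⇒ p=415, q=24
fundamental: x₁=415, y₁=24  (since 172225 − 299·576 = 1)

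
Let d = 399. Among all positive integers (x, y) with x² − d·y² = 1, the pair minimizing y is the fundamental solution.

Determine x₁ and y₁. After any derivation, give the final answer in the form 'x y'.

20 1

d=399: √d = [19; 1,38] (ℓ=2, even), read p_1/q_1
step 0: (19, 1)  from 19·(1,0) + (0,1)
step 1: (20, 1)  from 1·(19,1) + (1,0)
(x₁, y₁) = (20, 1);  20² − 399·1² = 1 ✓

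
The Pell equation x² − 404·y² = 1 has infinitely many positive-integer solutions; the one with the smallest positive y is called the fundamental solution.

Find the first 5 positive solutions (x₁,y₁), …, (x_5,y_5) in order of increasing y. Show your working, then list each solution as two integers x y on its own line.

√404 → a₀=20, period (10,40); ℓ=2 even so k=1
a_0=20:  p_0=20·1+0=20,  q_0=20·0+1=1
a_1=10:  p_1=10·20+1=201,  q_1=10·1+0=10
(x₁, y₁) = (201, 10);  201² − 404·10² = 1 ✓
(x_2, y_2) = (201·201 + 404·10·10, 201·10 + 10·201) = (80801, 4020)
(x_3, y_3) = (201·80801 + 404·10·4020, 201·4020 + 10·80801) = (32481801, 1616030)
(x_4, y_4) = (201·32481801 + 404·10·1616030, 201·1616030 + 10·32481801) = (13057603201, 649640040)
(x_5, y_5) = (201·13057603201 + 404·10·649640040, 201·649640040 + 10·13057603201) = (5249124005001, 261153680050)

201 10
80801 4020
32481801 1616030
13057603201 649640040
5249124005001 261153680050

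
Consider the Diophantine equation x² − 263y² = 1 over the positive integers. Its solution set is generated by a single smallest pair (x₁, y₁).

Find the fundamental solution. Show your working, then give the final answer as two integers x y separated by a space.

[16; 4,1,1,1,1,15,1,1,1,1,4,32] for √263; ℓ=12 ⇒ convergent index 11
i=0: a=16 ⇒ p=16, q=1
i=1: a=4 ⇒ p=65, q=4
i=2: a=1 ⇒ p=81, q=5
i=3: a=1 ⇒ p=146, q=9
i=4: a=1 ⇒ p=227, q=14
…
i=9: a=1 ⇒ p=18212, q=1123
i=10: a=1 ⇒ p=30229, q=1864
i=11: a=4 ⇒ p=139128, q=8579
→ (139128, 8579).  Check: 139128²=19356600384, 263·8579²=19356600383, difference 1.

139128 8579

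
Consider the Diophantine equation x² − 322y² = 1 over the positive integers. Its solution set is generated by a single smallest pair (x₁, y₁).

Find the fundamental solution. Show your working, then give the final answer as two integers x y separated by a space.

323 18

d=322: √d = [17; 1,16,1,34] (ℓ=4, even), read p_3/q_3
k=0  a_k=17  p_k/q_k = 17/1
…
k=2  a_k=16  p_k/q_k = 305/17
k=3  a_k=1  p_k/q_k = 323/18
(x₁, y₁) = (323, 18);  323² − 322·18² = 1 ✓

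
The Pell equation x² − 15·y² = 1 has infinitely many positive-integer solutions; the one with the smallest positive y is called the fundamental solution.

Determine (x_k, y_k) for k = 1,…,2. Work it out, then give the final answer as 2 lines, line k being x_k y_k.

4 1
31 8

[3; 1,6] for √15; ℓ=2 ⇒ convergent index 1
k=0  a_k=3  p_k/q_k = 3/1
k=1  a_k=1  p_k/q_k = 4/1
→ (4, 1).  Check: 4²=16, 15·1²=15, difference 1.
(x_2, y_2) = (4·4 + 15·1·1, 4·1 + 1·4) = (31, 8)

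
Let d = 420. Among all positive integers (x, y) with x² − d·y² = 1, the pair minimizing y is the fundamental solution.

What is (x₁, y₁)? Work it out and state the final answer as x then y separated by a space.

[20; 2,40] for √420; ℓ=2 ⇒ convergent index 1
a_0=20:  p_0=20·1+0=20,  q_0=20·0+1=1
a_1=2:  p_1=2·20+1=41,  q_1=2·1+0=2
→ (41, 2).  Check: 41²=1681, 420·2²=1680, difference 1.

41 2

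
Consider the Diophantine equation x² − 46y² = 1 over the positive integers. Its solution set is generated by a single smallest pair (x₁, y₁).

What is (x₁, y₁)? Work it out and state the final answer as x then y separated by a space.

√46 = [6; 1,3,1,1,2,6,2,1,1,3,1,12, …], period ℓ=12 (even) → k=11
a_0=6:  p_0=6·1+0=6,  q_0=6·0+1=1
a_1=1:  p_1=1·6+1=7,  q_1=1·1+0=1
…
a_3=1:  p_3=1·27+7=34,  q_3=1·4+1=5
a_4=1:  p_4=1·34+27=61,  q_4=1·5+4=9
…
a_6=6:  p_6=6·156+61=997,  q_6=6·23+9=147
a_7=2:  p_7=2·997+156=2150,  q_7=2·147+23=317
…
a_10=3:  p_10=3·5297+3147=19038,  q_10=3·781+464=2807
a_11=1:  p_11=1·19038+5297=24335,  q_11=1·2807+781=3588
fundamental: x₁=24335, y₁=3588  (since 592192225 − 46·12873744 = 1)

24335 3588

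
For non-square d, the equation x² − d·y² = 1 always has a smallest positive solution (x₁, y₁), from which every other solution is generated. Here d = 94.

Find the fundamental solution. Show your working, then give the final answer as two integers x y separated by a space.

2143295 221064

√94 → a₀=9, period (1,2,3,1,1,…,2,1,18); ℓ=16 even so k=15
a_0=9:  p_0=9·1+0=9,  q_0=9·0+1=1
a_1=1:  p_1=1·9+1=10,  q_1=1·1+0=1
…
a_4=1:  p_4=1·97+29=126,  q_4=1·10+3=13
…
a_7=1:  p_7=1·1241+223=1464,  q_7=1·128+23=151
a_8=8:  p_8=8·1464+1241=12953,  q_8=8·151+128=1336
a_9=1:  p_9=1·12953+1464=14417,  q_9=1·1336+151=1487
a_10=5:  p_10=5·14417+12953=85038,  q_10=5·1487+1336=8771
…
a_12=1:  p_12=1·99455+85038=184493,  q_12=1·10258+8771=19029
…
a_14=2:  p_14=2·652934+184493=1490361,  q_14=2·67345+19029=153719
a_15=1:  p_15=1·1490361+652934=2143295,  q_15=1·153719+67345=221064
fundamental: x₁=2143295, y₁=221064  (since 4593713457025 − 94·48869292096 = 1)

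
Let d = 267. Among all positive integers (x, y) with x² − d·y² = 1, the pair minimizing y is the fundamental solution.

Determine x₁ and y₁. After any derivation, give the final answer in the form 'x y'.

2402 147

d=267: √d = [16; 2,1,15,1,2,32] (ℓ=6, even), read p_5/q_5
a_0=16:  p_0=16·1+0=16,  q_0=16·0+1=1
a_1=2:  p_1=2·16+1=33,  q_1=2·1+0=2
…
a_3=15:  p_3=15·49+33=768,  q_3=15·3+2=47
a_4=1:  p_4=1·768+49=817,  q_4=1·47+3=50
a_5=2:  p_5=2·817+768=2402,  q_5=2·50+47=147
→ (2402, 147).  Check: 2402²=5769604, 267·147²=5769603, difference 1.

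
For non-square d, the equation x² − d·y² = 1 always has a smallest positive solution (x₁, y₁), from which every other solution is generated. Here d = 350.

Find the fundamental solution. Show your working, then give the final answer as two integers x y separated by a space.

449 24

d=350: √d = [18; 1,2,2,2,1,36] (ℓ=6, even), read p_5/q_5
a_0=18:  p_0=18·1+0=18,  q_0=18·0+1=1
a_1=1:  p_1=1·18+1=19,  q_1=1·1+0=1
…
a_4=2:  p_4=2·131+56=318,  q_4=2·7+3=17
a_5=1:  p_5=1·318+131=449,  q_5=1·17+7=24
fundamental: x₁=449, y₁=24  (since 201601 − 350·576 = 1)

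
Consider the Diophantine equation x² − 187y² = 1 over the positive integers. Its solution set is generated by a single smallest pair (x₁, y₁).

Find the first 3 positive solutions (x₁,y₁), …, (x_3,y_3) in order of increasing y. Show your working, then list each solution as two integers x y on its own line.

1682 123
5658247 413772
19034341226 1391928885

√187 = [13; 1,2,13,2,1,26, …], period ℓ=6 (even) → k=5
k=0  a_k=13  p_k/q_k = 13/1
k=1  a_k=1  p_k/q_k = 14/1
…
k=4  a_k=2  p_k/q_k = 1135/83
k=5  a_k=1  p_k/q_k = 1682/123
fundamental: x₁=1682, y₁=123  (since 2829124 − 187·15129 = 1)
n=2: (1682,123)∘(1682,123) = (1682·1682+187·123·123, 1682·123+123·1682) = (5658247,413772)
n=3: (5658247,413772)∘(1682,123) = (1682·5658247+187·123·413772, 1682·413772+123·5658247) = (19034341226,1391928885)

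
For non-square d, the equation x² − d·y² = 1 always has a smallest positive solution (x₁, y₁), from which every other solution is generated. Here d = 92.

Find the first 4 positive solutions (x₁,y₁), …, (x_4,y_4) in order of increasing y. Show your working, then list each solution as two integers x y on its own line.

d=92: √d = [9; 1,1,2,4,2,1,1,18] (ℓ=8, even), read p_7/q_7
i=0: a=9 ⇒ p=9, q=1
…
i=3: a=2 ⇒ p=48, q=5
…
i=5: a=2 ⇒ p=470, q=49
i=6: a=1 ⇒ p=681, q=71
i=7: a=1 ⇒ p=1151, q=120
(x₁, y₁) = (1151, 120);  1151² − 92·120² = 1 ✓
n=2: (1151,120)∘(1151,120) = (1151·1151+92·120·120, 1151·120+120·1151) = (2649601,276240)
n=3: (2649601,276240)∘(1151,120) = (1151·2649601+92·120·276240, 1151·276240+120·2649601) = (6099380351,635904360)
n=4: (6099380351,635904360)∘(1151,120) = (1151·6099380351+92·120·635904360, 1151·635904360+120·6099380351) = (14040770918401,1463851560480)

1151 120
2649601 276240
6099380351 635904360
14040770918401 1463851560480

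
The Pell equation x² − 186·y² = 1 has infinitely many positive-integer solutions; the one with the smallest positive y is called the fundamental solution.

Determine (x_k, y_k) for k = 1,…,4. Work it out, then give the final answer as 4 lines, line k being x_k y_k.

7501 550
112530001 8251100
1688175067501 123783001650
25326002250120001 1856992582502200

[13; 1,1,1,3,4,3,1,1,1,26] for √186; ℓ=10 ⇒ convergent index 9
k=0  a_k=13  p_k/q_k = 13/1
k=1  a_k=1  p_k/q_k = 14/1
…
k=3  a_k=1  p_k/q_k = 41/3
k=4  a_k=3  p_k/q_k = 150/11
…
k=8  a_k=1  p_k/q_k = 4787/351
k=9  a_k=1  p_k/q_k = 7501/550
(x₁, y₁) = (7501, 550);  7501² − 186·550² = 1 ✓
n=2: (7501,550)∘(7501,550) = (7501·7501+186·550·550, 7501·550+550·7501) = (112530001,8251100)
n=3: (112530001,8251100)∘(7501,550) = (7501·112530001+186·550·8251100, 7501·8251100+550·112530001) = (1688175067501,123783001650)
n=4: (1688175067501,123783001650)∘(7501,550) = (7501·1688175067501+186·550·123783001650, 7501·123783001650+550·1688175067501) = (25326002250120001,1856992582502200)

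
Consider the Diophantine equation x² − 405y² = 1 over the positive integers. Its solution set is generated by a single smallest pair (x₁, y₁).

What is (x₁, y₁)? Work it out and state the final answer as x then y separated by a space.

161 8

√405 → a₀=20, period (8,40); ℓ=2 even so k=1
step 0: (20, 1)  from 20·(1,0) + (0,1)
step 1: (161, 8)  from 8·(20,1) + (1,0)
(x₁, y₁) = (161, 8);  161² − 405·8² = 1 ✓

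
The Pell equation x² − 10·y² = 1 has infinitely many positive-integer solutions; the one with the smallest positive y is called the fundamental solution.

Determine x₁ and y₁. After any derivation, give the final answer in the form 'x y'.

19 6

√10 = [3; 6, …], period ℓ=1 (odd) → k=1
a_0=3:  p_0=3·1+0=3,  q_0=3·0+1=1
a_1=6:  p_1=6·3+1=19,  q_1=6·1+0=6
fundamental: x₁=19, y₁=6  (since 361 − 10·36 = 1)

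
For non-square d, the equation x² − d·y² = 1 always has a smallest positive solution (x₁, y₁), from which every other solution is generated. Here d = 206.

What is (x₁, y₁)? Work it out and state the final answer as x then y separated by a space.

d=206: √d = [14; 2,1,5,14,5,1,2,28] (ℓ=8, even), read p_7/q_7
step 0: (14, 1)  from 14·(1,0) + (0,1)
…
step 6: (20998, 1463)  from 1·(17539,1222) + (3459,241)
step 7: (59535, 4148)  from 2·(20998,1463) + (17539,1222)
→ (59535, 4148).  Check: 59535²=3544416225, 206·4148²=3544416224, difference 1.

59535 4148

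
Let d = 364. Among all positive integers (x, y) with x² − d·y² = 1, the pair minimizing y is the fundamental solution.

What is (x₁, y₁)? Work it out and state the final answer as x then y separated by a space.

[19; 12,1,2,3,1,8,1,3,2,1,12,38] for √364; ℓ=12 ⇒ convergent index 11
k=0  a_k=19  p_k/q_k = 19/1
k=1  a_k=12  p_k/q_k = 229/12
…
k=4  a_k=3  p_k/q_k = 2423/127
…
k=7  a_k=1  p_k/q_k = 30755/1612
…
k=9  a_k=2  p_k/q_k = 270499/14178
k=10  a_k=1  p_k/q_k = 390371/20461
k=11  a_k=12  p_k/q_k = 4954951/259710
(x₁, y₁) = (4954951, 259710);  4954951² − 364·259710² = 1 ✓

4954951 259710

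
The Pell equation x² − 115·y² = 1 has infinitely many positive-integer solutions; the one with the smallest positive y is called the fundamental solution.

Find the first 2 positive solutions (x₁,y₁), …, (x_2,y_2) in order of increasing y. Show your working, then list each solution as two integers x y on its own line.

1126 105
2535751 236460

[10; 1,2,1,1,1,1,1,2,1,20] for √115; ℓ=10 ⇒ convergent index 9
a_0=10:  p_0=10·1+0=10,  q_0=10·0+1=1
a_1=1:  p_1=1·10+1=11,  q_1=1·1+0=1
a_2=2:  p_2=2·11+10=32,  q_2=2·1+1=3
a_3=1:  p_3=1·32+11=43,  q_3=1·3+1=4
…
a_5=1:  p_5=1·75+43=118,  q_5=1·7+4=11
a_6=1:  p_6=1·118+75=193,  q_6=1·11+7=18
a_7=1:  p_7=1·193+118=311,  q_7=1·18+11=29
a_8=2:  p_8=2·311+193=815,  q_8=2·29+18=76
a_9=1:  p_9=1·815+311=1126,  q_9=1·76+29=105
→ (1126, 105).  Check: 1126²=1267876, 115·105²=1267875, difference 1.
k=2:  x_2 = 1126·1126+115·105·105 = 2535751,  y_2 = 1126·105+105·1126 = 236460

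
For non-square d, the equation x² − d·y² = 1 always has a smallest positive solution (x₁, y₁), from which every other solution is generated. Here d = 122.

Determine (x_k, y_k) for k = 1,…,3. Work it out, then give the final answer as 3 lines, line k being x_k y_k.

243 22
118097 10692
57394899 5196290

√122 = [11; 22, …], period ℓ=1 (odd) → k=1
a_0=11:  p_0=11·1+0=11,  q_0=11·0+1=1
a_1=22:  p_1=22·11+1=243,  q_1=22·1+0=22
→ (243, 22).  Check: 243²=59049, 122·22²=59048, difference 1.
n=2: (243,22)∘(243,22) = (243·243+122·22·22, 243·22+22·243) = (118097,10692)
n=3: (118097,10692)∘(243,22) = (243·118097+122·22·10692, 243·10692+22·118097) = (57394899,5196290)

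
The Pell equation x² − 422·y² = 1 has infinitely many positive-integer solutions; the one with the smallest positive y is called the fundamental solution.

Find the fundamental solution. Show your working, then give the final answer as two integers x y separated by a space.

[20; 1,1,5,2,1,…,1,1,40] for √422; ℓ=14 ⇒ convergent index 13
a_0=20:  p_0=20·1+0=20,  q_0=20·0+1=1
…
a_5=1:  p_5=1·493+226=719,  q_5=1·24+11=35
…
a_7=20:  p_7=20·2650+719=53719,  q_7=20·129+35=2615
…
a_9=1:  p_9=1·163807+53719=217526,  q_9=1·7974+2615=10589
…
a_11=5:  p_11=5·598859+217526=3211821,  q_11=5·29152+10589=156349
a_12=1:  p_12=1·3211821+598859=3810680,  q_12=1·156349+29152=185501
a_13=1:  p_13=1·3810680+3211821=7022501,  q_13=1·185501+156349=341850
fundamental: x₁=7022501, y₁=341850  (since 49315520295001 − 422·116861422500 = 1)

7022501 341850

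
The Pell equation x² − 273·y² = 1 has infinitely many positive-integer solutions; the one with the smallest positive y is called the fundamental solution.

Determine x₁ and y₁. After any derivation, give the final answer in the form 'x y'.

727 44

√273 = [16; 1,1,10,1,1,32, …], period ℓ=6 (even) → k=5
k=0  a_k=16  p_k/q_k = 16/1
k=1  a_k=1  p_k/q_k = 17/1
…
k=3  a_k=10  p_k/q_k = 347/21
k=4  a_k=1  p_k/q_k = 380/23
k=5  a_k=1  p_k/q_k = 727/44
fundamental: x₁=727, y₁=44  (since 528529 − 273·1936 = 1)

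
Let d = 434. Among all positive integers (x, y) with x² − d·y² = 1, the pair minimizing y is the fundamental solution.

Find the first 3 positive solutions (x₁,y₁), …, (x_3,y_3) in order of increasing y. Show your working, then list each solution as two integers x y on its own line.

125 6
31249 1500
7812125 374994

√434 → a₀=20, period (1,4,1,40); ℓ=4 even so k=3
i=0: a=20 ⇒ p=20, q=1
i=1: a=1 ⇒ p=21, q=1
i=2: a=4 ⇒ p=104, q=5
i=3: a=1 ⇒ p=125, q=6
(x₁, y₁) = (125, 6);  125² − 434·6² = 1 ✓
n=2: (125,6)∘(125,6) = (125·125+434·6·6, 125·6+6·125) = (31249,1500)
n=3: (31249,1500)∘(125,6) = (125·31249+434·6·1500, 125·1500+6·31249) = (7812125,374994)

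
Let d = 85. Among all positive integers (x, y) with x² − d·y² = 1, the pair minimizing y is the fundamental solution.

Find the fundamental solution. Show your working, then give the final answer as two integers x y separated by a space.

285769 30996

√85 → a₀=9, period (4,1,1,4,18); ℓ=5 odd so k=9
i=0: a=9 ⇒ p=9, q=1
…
i=3: a=1 ⇒ p=83, q=9
i=4: a=4 ⇒ p=378, q=41
i=5: a=18 ⇒ p=6887, q=747
i=6: a=4 ⇒ p=27926, q=3029
i=7: a=1 ⇒ p=34813, q=3776
i=8: a=1 ⇒ p=62739, q=6805
i=9: a=4 ⇒ p=285769, q=30996
→ (285769, 30996).  Check: 285769²=81663921361, 85·30996²=81663921360, difference 1.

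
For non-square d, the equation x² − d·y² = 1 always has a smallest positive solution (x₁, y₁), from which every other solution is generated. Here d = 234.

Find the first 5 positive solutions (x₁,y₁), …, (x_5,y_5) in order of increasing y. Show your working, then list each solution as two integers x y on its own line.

5201 340
54100801 3536680
562756526801 36788545020
5853793337683201 382674441761360
60891157735824130001 3980579506413121700

d=234: √d = [15; 3,2,1,2,1,2,3,30] (ℓ=8, even), read p_7/q_7
i=0: a=15 ⇒ p=15, q=1
i=1: a=3 ⇒ p=46, q=3
i=2: a=2 ⇒ p=107, q=7
…
i=5: a=1 ⇒ p=566, q=37
i=6: a=2 ⇒ p=1545, q=101
i=7: a=3 ⇒ p=5201, q=340
→ (5201, 340).  Check: 5201²=27050401, 234·340²=27050400, difference 1.
(x_2, y_2) = (5201·5201 + 234·340·340, 5201·340 + 340·5201) = (54100801, 3536680)
(x_3, y_3) = (5201·54100801 + 234·340·3536680, 5201·3536680 + 340·54100801) = (562756526801, 36788545020)
(x_4, y_4) = (5201·562756526801 + 234·340·36788545020, 5201·36788545020 + 340·562756526801) = (5853793337683201, 382674441761360)
(x_5, y_5) = (5201·5853793337683201 + 234·340·382674441761360, 5201·382674441761360 + 340·5853793337683201) = (60891157735824130001, 3980579506413121700)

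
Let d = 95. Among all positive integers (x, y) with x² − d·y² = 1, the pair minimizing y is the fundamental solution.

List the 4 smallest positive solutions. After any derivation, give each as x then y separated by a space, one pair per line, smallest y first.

39 4
3041 312
237159 24332
18495361 1897584

d=95: √d = [9; 1,2,1,18] (ℓ=4, even), read p_3/q_3
k=0  a_k=9  p_k/q_k = 9/1
k=1  a_k=1  p_k/q_k = 10/1
k=2  a_k=2  p_k/q_k = 29/3
k=3  a_k=1  p_k/q_k = 39/4
fundamental: x₁=39, y₁=4  (since 1521 − 95·16 = 1)
k=2:  x_2 = 39·39+95·4·4 = 3041,  y_2 = 39·4+4·39 = 312
k=3:  x_3 = 39·3041+95·4·312 = 237159,  y_3 = 39·312+4·3041 = 24332
k=4:  x_4 = 39·237159+95·4·24332 = 18495361,  y_4 = 39·24332+4·237159 = 1897584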